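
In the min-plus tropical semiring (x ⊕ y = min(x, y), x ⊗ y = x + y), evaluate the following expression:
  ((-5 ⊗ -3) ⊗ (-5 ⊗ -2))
((-5 ⊗ -3) ⊗ (-5 ⊗ -2)) = -15

Expand innermost to outermost. Recall ⊕ takes the minimum of its arguments and ⊗ takes their sum. Working out the expression ((-5 ⊗ -3) ⊗ (-5 ⊗ -2)) gives -15.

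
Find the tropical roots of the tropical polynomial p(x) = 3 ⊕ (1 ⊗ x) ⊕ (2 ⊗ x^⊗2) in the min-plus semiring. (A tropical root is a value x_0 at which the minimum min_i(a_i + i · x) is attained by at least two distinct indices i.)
Roots: {-1, 2}

Each tropical root is a break point of the lower envelope of the lines y = a_i + i · x (there are 3 lines, with slopes 0, 1, ..., 2). Only the lines that attain the minimum somewhere contribute to roots; other lines are dominated. Here the surviving (envelope) indices are i = 2, i = 1, i = 0.
Intersections between consecutive envelope lines give the roots: for adjacent envelope indices i < j the intersection is x = (a_i − a_j) / (j − i). Reading off the sorted break points: {-1, 2}.
Verification: at each break x_0, at least two indices attain the minimum of min_i(a_i + i · x_0).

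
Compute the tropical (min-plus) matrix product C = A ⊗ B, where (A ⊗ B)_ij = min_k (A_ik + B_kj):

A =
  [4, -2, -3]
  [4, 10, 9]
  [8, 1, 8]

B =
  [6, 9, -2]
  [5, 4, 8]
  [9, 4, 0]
A ⊗ B =
  [3, 1, -3]
  [10, 13, 2]
  [6, 5, 6]

Apply the min-plus product entry-by-entry:
  C[0][0] = min over k of (A[0][0] + B[0][0] = 4 + 6 = 10, A[0][1] + B[1][0] = -2 + 5 = 3, A[0][2] + B[2][0] = -3 + 9 = 6) = 3 (attained at k = 1)
  C[0][1] = min over k of (A[0][0] + B[0][1] = 4 + 9 = 13, A[0][1] + B[1][1] = -2 + 4 = 2, A[0][2] + B[2][1] = -3 + 4 = 1) = 1 (attained at k = 2)
  C[0][2] = min over k of (A[0][0] + B[0][2] = 4 + -2 = 2, A[0][1] + B[1][2] = -2 + 8 = 6, A[0][2] + B[2][2] = -3 + 0 = -3) = -3 (attained at k = 2)
  C[1][0] = min over k of (A[1][0] + B[0][0] = 4 + 6 = 10, A[1][1] + B[1][0] = 10 + 5 = 15, A[1][2] + B[2][0] = 9 + 9 = 18) = 10 (attained at k = 0)
  C[1][1] = min over k of (A[1][0] + B[0][1] = 4 + 9 = 13, A[1][1] + B[1][1] = 10 + 4 = 14, A[1][2] + B[2][1] = 9 + 4 = 13) = 13 (attained at k = 0)
  C[1][2] = min over k of (A[1][0] + B[0][2] = 4 + -2 = 2, A[1][1] + B[1][2] = 10 + 8 = 18, A[1][2] + B[2][2] = 9 + 0 = 9) = 2 (attained at k = 0)
  C[2][0] = min over k of (A[2][0] + B[0][0] = 8 + 6 = 14, A[2][1] + B[1][0] = 1 + 5 = 6, A[2][2] + B[2][0] = 8 + 9 = 17) = 6 (attained at k = 1)
  C[2][1] = min over k of (A[2][0] + B[0][1] = 8 + 9 = 17, A[2][1] + B[1][1] = 1 + 4 = 5, A[2][2] + B[2][1] = 8 + 4 = 12) = 5 (attained at k = 1)
  C[2][2] = min over k of (A[2][0] + B[0][2] = 8 + -2 = 6, A[2][1] + B[1][2] = 1 + 8 = 9, A[2][2] + B[2][2] = 8 + 0 = 8) = 6 (attained at k = 0)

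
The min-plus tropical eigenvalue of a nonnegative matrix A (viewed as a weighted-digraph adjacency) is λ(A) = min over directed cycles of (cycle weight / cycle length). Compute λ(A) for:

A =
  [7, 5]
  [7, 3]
λ(A) = 3

Enumerate directed cycles and compute their means (weight / length). Sample:
  cycle 0 → 0: weight = 7, length = 1, mean = 7/1 ≈ 7.000
  cycle 1 → 1: weight = 3, length = 1, mean = 3/1 ≈ 3.000
  cycle 0 → 1 → 0: weight = 12, length = 2, mean = 12/2 ≈ 6.000
  cycle 1 → 0 → 1: weight = 12, length = 2, mean = 12/2 ≈ 6.000
Minimum mean = 3.000, attained e.g. along the cycle 1 → 1 with weight 3 and length 1. So λ(A) = 3/1 = 3.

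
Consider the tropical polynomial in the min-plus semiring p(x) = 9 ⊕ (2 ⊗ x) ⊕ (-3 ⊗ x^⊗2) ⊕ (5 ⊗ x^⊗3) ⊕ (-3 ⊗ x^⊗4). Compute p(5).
p(5) = 7

A tropical monomial a ⊗ x^⊗i evaluates to a + i · x. Evaluating each term at x = 5:
  Term 0 contributes 9 + 0 · 5 = 9
  Term 1 contributes 2 + 1 · 5 = 7
  Term 2 contributes -3 + 2 · 5 = 7
  Term 3 contributes 5 + 3 · 5 = 20
  Term 4 contributes -3 + 4 · 5 = 17
p(5) = ⊕ of these = min[9, 7, 7, 20, 17] = 7.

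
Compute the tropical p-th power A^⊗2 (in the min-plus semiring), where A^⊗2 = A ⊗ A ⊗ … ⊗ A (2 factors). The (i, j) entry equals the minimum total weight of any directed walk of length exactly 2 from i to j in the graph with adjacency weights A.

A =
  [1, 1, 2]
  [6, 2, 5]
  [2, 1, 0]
A^⊗2 =
  [2, 2, 2]
  [7, 4, 5]
  [2, 1, 0]

Each entry (A^⊗2)_ij equals the minimum over all length-2 walks i = v_0 → v_1 → … → v_2 = j of Σ_t A[v_t][v_{t+1}]. For example, for (i, j) = (0, 2) we minimise over 3 possible intermediate vertex sequences; the minimum is 2, attained along the walk 0 → 2 → 2.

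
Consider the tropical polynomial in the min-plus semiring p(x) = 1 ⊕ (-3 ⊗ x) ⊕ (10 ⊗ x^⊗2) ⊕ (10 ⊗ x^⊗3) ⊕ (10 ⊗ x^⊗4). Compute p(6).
p(6) = 1

A tropical monomial a ⊗ x^⊗i evaluates to a + i · x. Evaluating each term at x = 6:
  Term 0 contributes 1 + 0 · 6 = 1
  Term 1 contributes -3 + 1 · 6 = 3
  Term 2 contributes 10 + 2 · 6 = 22
  Term 3 contributes 10 + 3 · 6 = 28
  Term 4 contributes 10 + 4 · 6 = 34
p(6) = ⊕ of these = min[1, 3, 22, 28, 34] = 1.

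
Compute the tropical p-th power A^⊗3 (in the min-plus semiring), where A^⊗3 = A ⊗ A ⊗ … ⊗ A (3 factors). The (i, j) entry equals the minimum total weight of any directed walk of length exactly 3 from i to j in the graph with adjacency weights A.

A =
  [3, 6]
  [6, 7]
A^⊗3 =
  [9, 12]
  [12, 15]

Each entry (A^⊗3)_ij equals the minimum over all length-3 walks i = v_0 → v_1 → … → v_3 = j of Σ_t A[v_t][v_{t+1}]. For example, for (i, j) = (0, 1) we minimise over 4 possible intermediate vertex sequences; the minimum is 12, attained along the walk 0 → 0 → 0 → 1.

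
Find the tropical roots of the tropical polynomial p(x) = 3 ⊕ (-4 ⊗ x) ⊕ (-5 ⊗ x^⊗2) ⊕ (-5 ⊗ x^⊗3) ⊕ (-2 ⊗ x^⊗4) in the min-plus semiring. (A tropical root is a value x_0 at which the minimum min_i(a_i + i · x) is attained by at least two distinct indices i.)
Roots: {-3, 0, 1, 7}

Each tropical root is a break point of the lower envelope of the lines y = a_i + i · x (there are 5 lines, with slopes 0, 1, ..., 4). Only the lines that attain the minimum somewhere contribute to roots; other lines are dominated. Here the surviving (envelope) indices are i = 4, i = 3, i = 2, i = 1, i = 0.
Intersections between consecutive envelope lines give the roots: for adjacent envelope indices i < j the intersection is x = (a_i − a_j) / (j − i). Reading off the sorted break points: {-3, 0, 1, 7}.
Verification: at each break x_0, at least two indices attain the minimum of min_i(a_i + i · x_0).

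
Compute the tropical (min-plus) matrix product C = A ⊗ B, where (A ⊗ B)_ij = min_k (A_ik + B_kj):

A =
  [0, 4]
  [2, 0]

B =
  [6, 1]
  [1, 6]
A ⊗ B =
  [5, 1]
  [1, 3]

Apply the min-plus product entry-by-entry:
  C[0][0] = min over k of (A[0][0] + B[0][0] = 0 + 6 = 6, A[0][1] + B[1][0] = 4 + 1 = 5) = 5 (attained at k = 1)
  C[0][1] = min over k of (A[0][0] + B[0][1] = 0 + 1 = 1, A[0][1] + B[1][1] = 4 + 6 = 10) = 1 (attained at k = 0)
  C[1][0] = min over k of (A[1][0] + B[0][0] = 2 + 6 = 8, A[1][1] + B[1][0] = 0 + 1 = 1) = 1 (attained at k = 1)
  C[1][1] = min over k of (A[1][0] + B[0][1] = 2 + 1 = 3, A[1][1] + B[1][1] = 0 + 6 = 6) = 3 (attained at k = 0)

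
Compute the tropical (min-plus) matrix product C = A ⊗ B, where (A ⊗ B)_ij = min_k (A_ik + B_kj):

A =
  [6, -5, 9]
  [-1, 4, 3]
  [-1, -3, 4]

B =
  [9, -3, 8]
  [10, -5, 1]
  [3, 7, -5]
A ⊗ B =
  [5, -10, -4]
  [6, -4, -2]
  [7, -8, -2]

Apply the min-plus product entry-by-entry:
  C[0][0] = min over k of (A[0][0] + B[0][0] = 6 + 9 = 15, A[0][1] + B[1][0] = -5 + 10 = 5, A[0][2] + B[2][0] = 9 + 3 = 12) = 5 (attained at k = 1)
  C[0][1] = min over k of (A[0][0] + B[0][1] = 6 + -3 = 3, A[0][1] + B[1][1] = -5 + -5 = -10, A[0][2] + B[2][1] = 9 + 7 = 16) = -10 (attained at k = 1)
  C[0][2] = min over k of (A[0][0] + B[0][2] = 6 + 8 = 14, A[0][1] + B[1][2] = -5 + 1 = -4, A[0][2] + B[2][2] = 9 + -5 = 4) = -4 (attained at k = 1)
  C[1][0] = min over k of (A[1][0] + B[0][0] = -1 + 9 = 8, A[1][1] + B[1][0] = 4 + 10 = 14, A[1][2] + B[2][0] = 3 + 3 = 6) = 6 (attained at k = 2)
  C[1][1] = min over k of (A[1][0] + B[0][1] = -1 + -3 = -4, A[1][1] + B[1][1] = 4 + -5 = -1, A[1][2] + B[2][1] = 3 + 7 = 10) = -4 (attained at k = 0)
  C[1][2] = min over k of (A[1][0] + B[0][2] = -1 + 8 = 7, A[1][1] + B[1][2] = 4 + 1 = 5, A[1][2] + B[2][2] = 3 + -5 = -2) = -2 (attained at k = 2)
  C[2][0] = min over k of (A[2][0] + B[0][0] = -1 + 9 = 8, A[2][1] + B[1][0] = -3 + 10 = 7, A[2][2] + B[2][0] = 4 + 3 = 7) = 7 (attained at k = 1)
  C[2][1] = min over k of (A[2][0] + B[0][1] = -1 + -3 = -4, A[2][1] + B[1][1] = -3 + -5 = -8, A[2][2] + B[2][1] = 4 + 7 = 11) = -8 (attained at k = 1)
  C[2][2] = min over k of (A[2][0] + B[0][2] = -1 + 8 = 7, A[2][1] + B[1][2] = -3 + 1 = -2, A[2][2] + B[2][2] = 4 + -5 = -1) = -2 (attained at k = 1)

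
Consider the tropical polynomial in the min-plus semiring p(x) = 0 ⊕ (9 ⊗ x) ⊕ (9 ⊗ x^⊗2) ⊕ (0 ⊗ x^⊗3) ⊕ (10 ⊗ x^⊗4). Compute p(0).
p(0) = 0

A tropical monomial a ⊗ x^⊗i evaluates to a + i · x. Evaluating each term at x = 0:
  Term 0 contributes 0 + 0 · 0 = 0
  Term 1 contributes 9 + 1 · 0 = 9
  Term 2 contributes 9 + 2 · 0 = 9
  Term 3 contributes 0 + 3 · 0 = 0
  Term 4 contributes 10 + 4 · 0 = 10
p(0) = ⊕ of these = min[0, 9, 9, 0, 10] = 0.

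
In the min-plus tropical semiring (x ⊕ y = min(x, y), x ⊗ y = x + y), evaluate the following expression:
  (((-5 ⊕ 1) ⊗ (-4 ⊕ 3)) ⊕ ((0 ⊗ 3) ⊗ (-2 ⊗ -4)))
(((-5 ⊕ 1) ⊗ (-4 ⊕ 3)) ⊕ ((0 ⊗ 3) ⊗ (-2 ⊗ -4))) = -9

Expand innermost to outermost. Recall ⊕ takes the minimum of its arguments and ⊗ takes their sum. Working out the expression (((-5 ⊕ 1) ⊗ (-4 ⊕ 3)) ⊕ ((0 ⊗ 3) ⊗ (-2 ⊗ -4))) gives -9.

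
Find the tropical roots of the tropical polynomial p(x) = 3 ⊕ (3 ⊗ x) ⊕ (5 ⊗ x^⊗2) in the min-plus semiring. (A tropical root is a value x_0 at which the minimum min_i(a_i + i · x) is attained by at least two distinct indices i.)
Roots: {-2, 0}

Each tropical root is a break point of the lower envelope of the lines y = a_i + i · x (there are 3 lines, with slopes 0, 1, ..., 2). Only the lines that attain the minimum somewhere contribute to roots; other lines are dominated. Here the surviving (envelope) indices are i = 2, i = 1, i = 0.
Intersections between consecutive envelope lines give the roots: for adjacent envelope indices i < j the intersection is x = (a_i − a_j) / (j − i). Reading off the sorted break points: {-2, 0}.
Verification: at each break x_0, at least two indices attain the minimum of min_i(a_i + i · x_0).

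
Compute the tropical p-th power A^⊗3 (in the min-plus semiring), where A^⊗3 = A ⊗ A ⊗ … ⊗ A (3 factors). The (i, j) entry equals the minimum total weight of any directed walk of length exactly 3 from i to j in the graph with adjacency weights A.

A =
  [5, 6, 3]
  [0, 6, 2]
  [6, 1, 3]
A^⊗3 =
  [4, 7, 6]
  [3, 4, 5]
  [4, 4, 4]

Each entry (A^⊗3)_ij equals the minimum over all length-3 walks i = v_0 → v_1 → … → v_3 = j of Σ_t A[v_t][v_{t+1}]. For example, for (i, j) = (0, 2) we minimise over 9 possible intermediate vertex sequences; the minimum is 6, attained along the walk 0 → 2 → 1 → 2.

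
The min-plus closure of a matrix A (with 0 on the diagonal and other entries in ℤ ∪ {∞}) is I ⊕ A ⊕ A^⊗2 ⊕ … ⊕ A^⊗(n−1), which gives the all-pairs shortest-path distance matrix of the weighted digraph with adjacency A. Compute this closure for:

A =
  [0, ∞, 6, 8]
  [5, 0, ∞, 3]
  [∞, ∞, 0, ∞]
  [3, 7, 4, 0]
Closure =
  [0, 15, 6, 8]
  [5, 0, 7, 3]
  [∞, ∞, 0, ∞]
  [3, 7, 4, 0]

This is the Floyd-Warshall all-pairs shortest-path computation. For each intermediate vertex k = 0, 1, …, 3, update dist[i][j] ← min(dist[i][j], dist[i][k] + dist[k][j]). The final matrix gives, for each (i, j), the minimum total weight of any directed path from i to j (possibly empty when i = j).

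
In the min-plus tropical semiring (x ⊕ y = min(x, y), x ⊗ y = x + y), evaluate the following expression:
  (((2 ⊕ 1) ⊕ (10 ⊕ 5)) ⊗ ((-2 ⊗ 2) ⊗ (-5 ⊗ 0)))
(((2 ⊕ 1) ⊕ (10 ⊕ 5)) ⊗ ((-2 ⊗ 2) ⊗ (-5 ⊗ 0))) = -4

Expand innermost to outermost. Recall ⊕ takes the minimum of its arguments and ⊗ takes their sum. Working out the expression (((2 ⊕ 1) ⊕ (10 ⊕ 5)) ⊗ ((-2 ⊗ 2) ⊗ (-5 ⊗ 0))) gives -4.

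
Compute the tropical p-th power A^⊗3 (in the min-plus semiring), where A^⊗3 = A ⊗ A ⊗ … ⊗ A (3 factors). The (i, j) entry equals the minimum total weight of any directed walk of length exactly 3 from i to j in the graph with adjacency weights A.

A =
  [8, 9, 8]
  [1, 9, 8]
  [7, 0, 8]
A^⊗3 =
  [9, 16, 16]
  [9, 9, 16]
  [9, 8, 9]

Each entry (A^⊗3)_ij equals the minimum over all length-3 walks i = v_0 → v_1 → … → v_3 = j of Σ_t A[v_t][v_{t+1}]. For example, for (i, j) = (0, 2) we minimise over 9 possible intermediate vertex sequences; the minimum is 16, attained along the walk 0 → 2 → 1 → 2.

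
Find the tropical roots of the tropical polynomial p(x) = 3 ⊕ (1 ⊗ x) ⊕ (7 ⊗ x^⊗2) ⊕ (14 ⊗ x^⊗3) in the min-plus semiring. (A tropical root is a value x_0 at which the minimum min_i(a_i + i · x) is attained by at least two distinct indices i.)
Roots: {-7, -6, 2}

Each tropical root is a break point of the lower envelope of the lines y = a_i + i · x (there are 4 lines, with slopes 0, 1, ..., 3). Only the lines that attain the minimum somewhere contribute to roots; other lines are dominated. Here the surviving (envelope) indices are i = 3, i = 2, i = 1, i = 0.
Intersections between consecutive envelope lines give the roots: for adjacent envelope indices i < j the intersection is x = (a_i − a_j) / (j − i). Reading off the sorted break points: {-7, -6, 2}.
Verification: at each break x_0, at least two indices attain the minimum of min_i(a_i + i · x_0).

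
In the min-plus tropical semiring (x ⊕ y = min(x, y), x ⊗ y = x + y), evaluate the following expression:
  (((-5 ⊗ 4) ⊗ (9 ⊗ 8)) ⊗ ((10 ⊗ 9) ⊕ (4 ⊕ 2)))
(((-5 ⊗ 4) ⊗ (9 ⊗ 8)) ⊗ ((10 ⊗ 9) ⊕ (4 ⊕ 2))) = 18

Expand innermost to outermost. Recall ⊕ takes the minimum of its arguments and ⊗ takes their sum. Working out the expression (((-5 ⊗ 4) ⊗ (9 ⊗ 8)) ⊗ ((10 ⊗ 9) ⊕ (4 ⊕ 2))) gives 18.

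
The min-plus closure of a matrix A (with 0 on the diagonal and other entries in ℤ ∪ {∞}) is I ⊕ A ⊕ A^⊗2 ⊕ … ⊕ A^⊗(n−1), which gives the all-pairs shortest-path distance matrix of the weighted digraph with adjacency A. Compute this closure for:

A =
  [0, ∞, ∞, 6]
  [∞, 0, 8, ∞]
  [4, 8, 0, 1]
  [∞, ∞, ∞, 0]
Closure =
  [0, ∞, ∞, 6]
  [12, 0, 8, 9]
  [4, 8, 0, 1]
  [∞, ∞, ∞, 0]

This is the Floyd-Warshall all-pairs shortest-path computation. For each intermediate vertex k = 0, 1, …, 3, update dist[i][j] ← min(dist[i][j], dist[i][k] + dist[k][j]). The final matrix gives, for each (i, j), the minimum total weight of any directed path from i to j (possibly empty when i = j).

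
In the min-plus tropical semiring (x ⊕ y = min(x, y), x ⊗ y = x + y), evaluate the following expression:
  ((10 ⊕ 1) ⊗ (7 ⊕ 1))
((10 ⊕ 1) ⊗ (7 ⊕ 1)) = 2

Expand innermost to outermost. Recall ⊕ takes the minimum of its arguments and ⊗ takes their sum. Working out the expression ((10 ⊕ 1) ⊗ (7 ⊕ 1)) gives 2.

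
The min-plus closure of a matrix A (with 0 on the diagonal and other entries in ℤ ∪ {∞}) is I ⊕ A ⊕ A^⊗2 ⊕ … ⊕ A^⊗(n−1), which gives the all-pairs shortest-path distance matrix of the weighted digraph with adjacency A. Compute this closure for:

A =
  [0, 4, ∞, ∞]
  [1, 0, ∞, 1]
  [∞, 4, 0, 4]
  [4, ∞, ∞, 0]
Closure =
  [0, 4, ∞, 5]
  [1, 0, ∞, 1]
  [5, 4, 0, 4]
  [4, 8, ∞, 0]

This is the Floyd-Warshall all-pairs shortest-path computation. For each intermediate vertex k = 0, 1, …, 3, update dist[i][j] ← min(dist[i][j], dist[i][k] + dist[k][j]). The final matrix gives, for each (i, j), the minimum total weight of any directed path from i to j (possibly empty when i = j).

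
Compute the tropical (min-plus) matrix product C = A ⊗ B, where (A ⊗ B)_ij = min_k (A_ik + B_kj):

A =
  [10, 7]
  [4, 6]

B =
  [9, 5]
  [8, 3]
A ⊗ B =
  [15, 10]
  [13, 9]

Apply the min-plus product entry-by-entry:
  C[0][0] = min over k of (A[0][0] + B[0][0] = 10 + 9 = 19, A[0][1] + B[1][0] = 7 + 8 = 15) = 15 (attained at k = 1)
  C[0][1] = min over k of (A[0][0] + B[0][1] = 10 + 5 = 15, A[0][1] + B[1][1] = 7 + 3 = 10) = 10 (attained at k = 1)
  C[1][0] = min over k of (A[1][0] + B[0][0] = 4 + 9 = 13, A[1][1] + B[1][0] = 6 + 8 = 14) = 13 (attained at k = 0)
  C[1][1] = min over k of (A[1][0] + B[0][1] = 4 + 5 = 9, A[1][1] + B[1][1] = 6 + 3 = 9) = 9 (attained at k = 0)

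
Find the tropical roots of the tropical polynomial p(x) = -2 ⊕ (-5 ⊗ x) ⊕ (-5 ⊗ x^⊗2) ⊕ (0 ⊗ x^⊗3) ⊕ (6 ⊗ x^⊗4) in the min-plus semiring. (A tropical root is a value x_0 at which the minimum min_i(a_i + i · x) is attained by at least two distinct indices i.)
Roots: {-6, -5, 0, 3}

Each tropical root is a break point of the lower envelope of the lines y = a_i + i · x (there are 5 lines, with slopes 0, 1, ..., 4). Only the lines that attain the minimum somewhere contribute to roots; other lines are dominated. Here the surviving (envelope) indices are i = 4, i = 3, i = 2, i = 1, i = 0.
Intersections between consecutive envelope lines give the roots: for adjacent envelope indices i < j the intersection is x = (a_i − a_j) / (j − i). Reading off the sorted break points: {-6, -5, 0, 3}.
Verification: at each break x_0, at least two indices attain the minimum of min_i(a_i + i · x_0).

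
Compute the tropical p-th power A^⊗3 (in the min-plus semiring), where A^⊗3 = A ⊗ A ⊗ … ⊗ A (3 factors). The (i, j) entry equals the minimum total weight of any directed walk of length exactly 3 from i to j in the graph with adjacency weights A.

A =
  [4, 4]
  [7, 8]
A^⊗3 =
  [12, 12]
  [15, 15]

Each entry (A^⊗3)_ij equals the minimum over all length-3 walks i = v_0 → v_1 → … → v_3 = j of Σ_t A[v_t][v_{t+1}]. For example, for (i, j) = (0, 1) we minimise over 4 possible intermediate vertex sequences; the minimum is 12, attained along the walk 0 → 0 → 0 → 1.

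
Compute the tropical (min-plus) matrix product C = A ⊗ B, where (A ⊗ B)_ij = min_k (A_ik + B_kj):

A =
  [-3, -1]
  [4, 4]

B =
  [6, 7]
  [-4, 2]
A ⊗ B =
  [-5, 1]
  [0, 6]

Apply the min-plus product entry-by-entry:
  C[0][0] = min over k of (A[0][0] + B[0][0] = -3 + 6 = 3, A[0][1] + B[1][0] = -1 + -4 = -5) = -5 (attained at k = 1)
  C[0][1] = min over k of (A[0][0] + B[0][1] = -3 + 7 = 4, A[0][1] + B[1][1] = -1 + 2 = 1) = 1 (attained at k = 1)
  C[1][0] = min over k of (A[1][0] + B[0][0] = 4 + 6 = 10, A[1][1] + B[1][0] = 4 + -4 = 0) = 0 (attained at k = 1)
  C[1][1] = min over k of (A[1][0] + B[0][1] = 4 + 7 = 11, A[1][1] + B[1][1] = 4 + 2 = 6) = 6 (attained at k = 1)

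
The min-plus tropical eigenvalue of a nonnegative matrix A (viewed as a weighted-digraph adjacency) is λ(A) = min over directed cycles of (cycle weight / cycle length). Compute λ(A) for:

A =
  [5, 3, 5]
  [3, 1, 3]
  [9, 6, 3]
λ(A) = 1

Enumerate directed cycles and compute their means (weight / length). Sample:
  cycle 0 → 0: weight = 5, length = 1, mean = 5/1 ≈ 5.000
  cycle 1 → 1: weight = 1, length = 1, mean = 1/1 ≈ 1.000
  cycle 2 → 2: weight = 3, length = 1, mean = 3/1 ≈ 3.000
  cycle 0 → 1 → 0: weight = 6, length = 2, mean = 6/2 ≈ 3.000
  cycle 0 → 2 → 0: weight = 14, length = 2, mean = 14/2 ≈ 7.000
  cycle 1 → 0 → 1: weight = 6, length = 2, mean = 6/2 ≈ 3.000
Minimum mean = 1.000, attained e.g. along the cycle 1 → 1 with weight 1 and length 1. So λ(A) = 1/1 = 1.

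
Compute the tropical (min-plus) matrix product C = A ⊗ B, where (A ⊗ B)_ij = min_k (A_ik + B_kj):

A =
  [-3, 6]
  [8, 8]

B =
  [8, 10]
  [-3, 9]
A ⊗ B =
  [3, 7]
  [5, 17]

Apply the min-plus product entry-by-entry:
  C[0][0] = min over k of (A[0][0] + B[0][0] = -3 + 8 = 5, A[0][1] + B[1][0] = 6 + -3 = 3) = 3 (attained at k = 1)
  C[0][1] = min over k of (A[0][0] + B[0][1] = -3 + 10 = 7, A[0][1] + B[1][1] = 6 + 9 = 15) = 7 (attained at k = 0)
  C[1][0] = min over k of (A[1][0] + B[0][0] = 8 + 8 = 16, A[1][1] + B[1][0] = 8 + -3 = 5) = 5 (attained at k = 1)
  C[1][1] = min over k of (A[1][0] + B[0][1] = 8 + 10 = 18, A[1][1] + B[1][1] = 8 + 9 = 17) = 17 (attained at k = 1)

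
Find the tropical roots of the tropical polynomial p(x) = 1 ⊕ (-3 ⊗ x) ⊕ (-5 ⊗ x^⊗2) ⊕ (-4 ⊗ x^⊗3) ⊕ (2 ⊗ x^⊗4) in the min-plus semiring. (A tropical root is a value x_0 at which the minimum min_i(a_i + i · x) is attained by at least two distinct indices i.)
Roots: {-6, -1, 2, 4}

Each tropical root is a break point of the lower envelope of the lines y = a_i + i · x (there are 5 lines, with slopes 0, 1, ..., 4). Only the lines that attain the minimum somewhere contribute to roots; other lines are dominated. Here the surviving (envelope) indices are i = 4, i = 3, i = 2, i = 1, i = 0.
Intersections between consecutive envelope lines give the roots: for adjacent envelope indices i < j the intersection is x = (a_i − a_j) / (j − i). Reading off the sorted break points: {-6, -1, 2, 4}.
Verification: at each break x_0, at least two indices attain the minimum of min_i(a_i + i · x_0).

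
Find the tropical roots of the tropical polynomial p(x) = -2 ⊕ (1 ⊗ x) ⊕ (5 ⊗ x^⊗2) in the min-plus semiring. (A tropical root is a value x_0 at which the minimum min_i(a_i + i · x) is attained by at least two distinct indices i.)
Roots: {-4, -3}

Each tropical root is a break point of the lower envelope of the lines y = a_i + i · x (there are 3 lines, with slopes 0, 1, ..., 2). Only the lines that attain the minimum somewhere contribute to roots; other lines are dominated. Here the surviving (envelope) indices are i = 2, i = 1, i = 0.
Intersections between consecutive envelope lines give the roots: for adjacent envelope indices i < j the intersection is x = (a_i − a_j) / (j − i). Reading off the sorted break points: {-4, -3}.
Verification: at each break x_0, at least two indices attain the minimum of min_i(a_i + i · x_0).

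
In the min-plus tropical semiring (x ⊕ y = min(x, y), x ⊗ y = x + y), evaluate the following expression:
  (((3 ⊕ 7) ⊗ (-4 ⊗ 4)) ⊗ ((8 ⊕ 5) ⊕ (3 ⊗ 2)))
(((3 ⊕ 7) ⊗ (-4 ⊗ 4)) ⊗ ((8 ⊕ 5) ⊕ (3 ⊗ 2))) = 8

Expand innermost to outermost. Recall ⊕ takes the minimum of its arguments and ⊗ takes their sum. Working out the expression (((3 ⊕ 7) ⊗ (-4 ⊗ 4)) ⊗ ((8 ⊕ 5) ⊕ (3 ⊗ 2))) gives 8.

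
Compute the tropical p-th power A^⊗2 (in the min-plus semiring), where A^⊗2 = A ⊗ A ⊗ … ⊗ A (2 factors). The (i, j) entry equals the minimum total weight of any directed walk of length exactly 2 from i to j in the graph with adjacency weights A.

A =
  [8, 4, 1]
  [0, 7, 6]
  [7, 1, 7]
A^⊗2 =
  [4, 2, 8]
  [7, 4, 1]
  [1, 8, 7]

Each entry (A^⊗2)_ij equals the minimum over all length-2 walks i = v_0 → v_1 → … → v_2 = j of Σ_t A[v_t][v_{t+1}]. For example, for (i, j) = (0, 2) we minimise over 3 possible intermediate vertex sequences; the minimum is 8, attained along the walk 0 → 2 → 2.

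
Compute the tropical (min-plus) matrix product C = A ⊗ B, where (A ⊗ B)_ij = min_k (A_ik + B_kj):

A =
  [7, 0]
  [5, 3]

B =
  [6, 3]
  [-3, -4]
A ⊗ B =
  [-3, -4]
  [0, -1]

Apply the min-plus product entry-by-entry:
  C[0][0] = min over k of (A[0][0] + B[0][0] = 7 + 6 = 13, A[0][1] + B[1][0] = 0 + -3 = -3) = -3 (attained at k = 1)
  C[0][1] = min over k of (A[0][0] + B[0][1] = 7 + 3 = 10, A[0][1] + B[1][1] = 0 + -4 = -4) = -4 (attained at k = 1)
  C[1][0] = min over k of (A[1][0] + B[0][0] = 5 + 6 = 11, A[1][1] + B[1][0] = 3 + -3 = 0) = 0 (attained at k = 1)
  C[1][1] = min over k of (A[1][0] + B[0][1] = 5 + 3 = 8, A[1][1] + B[1][1] = 3 + -4 = -1) = -1 (attained at k = 1)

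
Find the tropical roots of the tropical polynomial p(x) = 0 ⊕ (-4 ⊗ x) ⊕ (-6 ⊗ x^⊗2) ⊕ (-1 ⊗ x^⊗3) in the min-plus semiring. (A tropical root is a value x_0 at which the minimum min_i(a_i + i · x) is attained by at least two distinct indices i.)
Roots: {-5, 2, 4}

Each tropical root is a break point of the lower envelope of the lines y = a_i + i · x (there are 4 lines, with slopes 0, 1, ..., 3). Only the lines that attain the minimum somewhere contribute to roots; other lines are dominated. Here the surviving (envelope) indices are i = 3, i = 2, i = 1, i = 0.
Intersections between consecutive envelope lines give the roots: for adjacent envelope indices i < j the intersection is x = (a_i − a_j) / (j − i). Reading off the sorted break points: {-5, 2, 4}.
Verification: at each break x_0, at least two indices attain the minimum of min_i(a_i + i · x_0).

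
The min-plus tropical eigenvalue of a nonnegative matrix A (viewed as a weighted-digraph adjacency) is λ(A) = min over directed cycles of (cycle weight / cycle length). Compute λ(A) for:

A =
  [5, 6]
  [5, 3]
λ(A) = 3

Enumerate directed cycles and compute their means (weight / length). Sample:
  cycle 0 → 0: weight = 5, length = 1, mean = 5/1 ≈ 5.000
  cycle 1 → 1: weight = 3, length = 1, mean = 3/1 ≈ 3.000
  cycle 0 → 1 → 0: weight = 11, length = 2, mean = 11/2 ≈ 5.500
  cycle 1 → 0 → 1: weight = 11, length = 2, mean = 11/2 ≈ 5.500
Minimum mean = 3.000, attained e.g. along the cycle 1 → 1 with weight 3 and length 1. So λ(A) = 3/1 = 3.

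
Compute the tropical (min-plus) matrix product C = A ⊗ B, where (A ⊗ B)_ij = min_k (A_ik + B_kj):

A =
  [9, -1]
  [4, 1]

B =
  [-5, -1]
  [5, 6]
A ⊗ B =
  [4, 5]
  [-1, 3]

Apply the min-plus product entry-by-entry:
  C[0][0] = min over k of (A[0][0] + B[0][0] = 9 + -5 = 4, A[0][1] + B[1][0] = -1 + 5 = 4) = 4 (attained at k = 0)
  C[0][1] = min over k of (A[0][0] + B[0][1] = 9 + -1 = 8, A[0][1] + B[1][1] = -1 + 6 = 5) = 5 (attained at k = 1)
  C[1][0] = min over k of (A[1][0] + B[0][0] = 4 + -5 = -1, A[1][1] + B[1][0] = 1 + 5 = 6) = -1 (attained at k = 0)
  C[1][1] = min over k of (A[1][0] + B[0][1] = 4 + -1 = 3, A[1][1] + B[1][1] = 1 + 6 = 7) = 3 (attained at k = 0)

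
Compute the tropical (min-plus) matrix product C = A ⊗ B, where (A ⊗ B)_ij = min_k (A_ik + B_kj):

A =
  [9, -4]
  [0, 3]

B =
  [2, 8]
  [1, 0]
A ⊗ B =
  [-3, -4]
  [2, 3]

Apply the min-plus product entry-by-entry:
  C[0][0] = min over k of (A[0][0] + B[0][0] = 9 + 2 = 11, A[0][1] + B[1][0] = -4 + 1 = -3) = -3 (attained at k = 1)
  C[0][1] = min over k of (A[0][0] + B[0][1] = 9 + 8 = 17, A[0][1] + B[1][1] = -4 + 0 = -4) = -4 (attained at k = 1)
  C[1][0] = min over k of (A[1][0] + B[0][0] = 0 + 2 = 2, A[1][1] + B[1][0] = 3 + 1 = 4) = 2 (attained at k = 0)
  C[1][1] = min over k of (A[1][0] + B[0][1] = 0 + 8 = 8, A[1][1] + B[1][1] = 3 + 0 = 3) = 3 (attained at k = 1)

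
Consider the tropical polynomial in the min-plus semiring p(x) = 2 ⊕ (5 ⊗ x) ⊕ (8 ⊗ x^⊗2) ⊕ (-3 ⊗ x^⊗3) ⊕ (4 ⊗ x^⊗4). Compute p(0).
p(0) = -3

A tropical monomial a ⊗ x^⊗i evaluates to a + i · x. Evaluating each term at x = 0:
  Term 0 contributes 2 + 0 · 0 = 2
  Term 1 contributes 5 + 1 · 0 = 5
  Term 2 contributes 8 + 2 · 0 = 8
  Term 3 contributes -3 + 3 · 0 = -3
  Term 4 contributes 4 + 4 · 0 = 4
p(0) = ⊕ of these = min[2, 5, 8, -3, 4] = -3.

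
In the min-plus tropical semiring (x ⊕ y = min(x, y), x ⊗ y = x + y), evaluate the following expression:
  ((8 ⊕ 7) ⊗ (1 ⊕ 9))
((8 ⊕ 7) ⊗ (1 ⊕ 9)) = 8

Expand innermost to outermost. Recall ⊕ takes the minimum of its arguments and ⊗ takes their sum. Working out the expression ((8 ⊕ 7) ⊗ (1 ⊕ 9)) gives 8.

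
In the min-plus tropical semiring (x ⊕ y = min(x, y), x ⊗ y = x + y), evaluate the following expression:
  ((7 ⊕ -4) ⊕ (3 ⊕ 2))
((7 ⊕ -4) ⊕ (3 ⊕ 2)) = -4

Expand innermost to outermost. Recall ⊕ takes the minimum of its arguments and ⊗ takes their sum. Working out the expression ((7 ⊕ -4) ⊕ (3 ⊕ 2)) gives -4.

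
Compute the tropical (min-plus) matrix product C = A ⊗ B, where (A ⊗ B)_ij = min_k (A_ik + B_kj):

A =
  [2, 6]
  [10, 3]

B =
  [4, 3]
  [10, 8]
A ⊗ B =
  [6, 5]
  [13, 11]

Apply the min-plus product entry-by-entry:
  C[0][0] = min over k of (A[0][0] + B[0][0] = 2 + 4 = 6, A[0][1] + B[1][0] = 6 + 10 = 16) = 6 (attained at k = 0)
  C[0][1] = min over k of (A[0][0] + B[0][1] = 2 + 3 = 5, A[0][1] + B[1][1] = 6 + 8 = 14) = 5 (attained at k = 0)
  C[1][0] = min over k of (A[1][0] + B[0][0] = 10 + 4 = 14, A[1][1] + B[1][0] = 3 + 10 = 13) = 13 (attained at k = 1)
  C[1][1] = min over k of (A[1][0] + B[0][1] = 10 + 3 = 13, A[1][1] + B[1][1] = 3 + 8 = 11) = 11 (attained at k = 1)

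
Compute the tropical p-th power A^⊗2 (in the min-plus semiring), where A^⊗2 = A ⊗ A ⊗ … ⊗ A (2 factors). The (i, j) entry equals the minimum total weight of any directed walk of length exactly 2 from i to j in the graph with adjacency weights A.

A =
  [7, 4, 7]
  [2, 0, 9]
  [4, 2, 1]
A^⊗2 =
  [6, 4, 8]
  [2, 0, 9]
  [4, 2, 2]

Each entry (A^⊗2)_ij equals the minimum over all length-2 walks i = v_0 → v_1 → … → v_2 = j of Σ_t A[v_t][v_{t+1}]. For example, for (i, j) = (0, 2) we minimise over 3 possible intermediate vertex sequences; the minimum is 8, attained along the walk 0 → 2 → 2.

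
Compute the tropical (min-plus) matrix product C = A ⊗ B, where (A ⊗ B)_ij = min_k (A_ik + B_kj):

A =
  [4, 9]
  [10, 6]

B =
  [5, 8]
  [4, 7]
A ⊗ B =
  [9, 12]
  [10, 13]

Apply the min-plus product entry-by-entry:
  C[0][0] = min over k of (A[0][0] + B[0][0] = 4 + 5 = 9, A[0][1] + B[1][0] = 9 + 4 = 13) = 9 (attained at k = 0)
  C[0][1] = min over k of (A[0][0] + B[0][1] = 4 + 8 = 12, A[0][1] + B[1][1] = 9 + 7 = 16) = 12 (attained at k = 0)
  C[1][0] = min over k of (A[1][0] + B[0][0] = 10 + 5 = 15, A[1][1] + B[1][0] = 6 + 4 = 10) = 10 (attained at k = 1)
  C[1][1] = min over k of (A[1][0] + B[0][1] = 10 + 8 = 18, A[1][1] + B[1][1] = 6 + 7 = 13) = 13 (attained at k = 1)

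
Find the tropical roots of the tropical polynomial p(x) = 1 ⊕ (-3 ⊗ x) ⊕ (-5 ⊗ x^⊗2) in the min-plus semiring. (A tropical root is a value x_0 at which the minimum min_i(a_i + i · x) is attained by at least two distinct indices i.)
Roots: {2, 4}

Each tropical root is a break point of the lower envelope of the lines y = a_i + i · x (there are 3 lines, with slopes 0, 1, ..., 2). Only the lines that attain the minimum somewhere contribute to roots; other lines are dominated. Here the surviving (envelope) indices are i = 2, i = 1, i = 0.
Intersections between consecutive envelope lines give the roots: for adjacent envelope indices i < j the intersection is x = (a_i − a_j) / (j − i). Reading off the sorted break points: {2, 4}.
Verification: at each break x_0, at least two indices attain the minimum of min_i(a_i + i · x_0).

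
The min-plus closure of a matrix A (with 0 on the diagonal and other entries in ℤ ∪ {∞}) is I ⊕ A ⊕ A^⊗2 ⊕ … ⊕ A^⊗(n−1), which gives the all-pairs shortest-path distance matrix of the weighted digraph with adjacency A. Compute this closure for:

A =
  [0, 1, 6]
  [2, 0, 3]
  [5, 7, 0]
Closure =
  [0, 1, 4]
  [2, 0, 3]
  [5, 6, 0]

This is the Floyd-Warshall all-pairs shortest-path computation. For each intermediate vertex k = 0, 1, …, 2, update dist[i][j] ← min(dist[i][j], dist[i][k] + dist[k][j]). The final matrix gives, for each (i, j), the minimum total weight of any directed path from i to j (possibly empty when i = j).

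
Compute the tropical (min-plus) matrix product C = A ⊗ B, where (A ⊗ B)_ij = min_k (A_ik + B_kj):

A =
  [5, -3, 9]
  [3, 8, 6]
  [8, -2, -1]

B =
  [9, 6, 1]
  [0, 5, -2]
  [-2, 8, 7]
A ⊗ B =
  [-3, 2, -5]
  [4, 9, 4]
  [-3, 3, -4]

Apply the min-plus product entry-by-entry:
  C[0][0] = min over k of (A[0][0] + B[0][0] = 5 + 9 = 14, A[0][1] + B[1][0] = -3 + 0 = -3, A[0][2] + B[2][0] = 9 + -2 = 7) = -3 (attained at k = 1)
  C[0][1] = min over k of (A[0][0] + B[0][1] = 5 + 6 = 11, A[0][1] + B[1][1] = -3 + 5 = 2, A[0][2] + B[2][1] = 9 + 8 = 17) = 2 (attained at k = 1)
  C[0][2] = min over k of (A[0][0] + B[0][2] = 5 + 1 = 6, A[0][1] + B[1][2] = -3 + -2 = -5, A[0][2] + B[2][2] = 9 + 7 = 16) = -5 (attained at k = 1)
  C[1][0] = min over k of (A[1][0] + B[0][0] = 3 + 9 = 12, A[1][1] + B[1][0] = 8 + 0 = 8, A[1][2] + B[2][0] = 6 + -2 = 4) = 4 (attained at k = 2)
  C[1][1] = min over k of (A[1][0] + B[0][1] = 3 + 6 = 9, A[1][1] + B[1][1] = 8 + 5 = 13, A[1][2] + B[2][1] = 6 + 8 = 14) = 9 (attained at k = 0)
  C[1][2] = min over k of (A[1][0] + B[0][2] = 3 + 1 = 4, A[1][1] + B[1][2] = 8 + -2 = 6, A[1][2] + B[2][2] = 6 + 7 = 13) = 4 (attained at k = 0)
  C[2][0] = min over k of (A[2][0] + B[0][0] = 8 + 9 = 17, A[2][1] + B[1][0] = -2 + 0 = -2, A[2][2] + B[2][0] = -1 + -2 = -3) = -3 (attained at k = 2)
  C[2][1] = min over k of (A[2][0] + B[0][1] = 8 + 6 = 14, A[2][1] + B[1][1] = -2 + 5 = 3, A[2][2] + B[2][1] = -1 + 8 = 7) = 3 (attained at k = 1)
  C[2][2] = min over k of (A[2][0] + B[0][2] = 8 + 1 = 9, A[2][1] + B[1][2] = -2 + -2 = -4, A[2][2] + B[2][2] = -1 + 7 = 6) = -4 (attained at k = 1)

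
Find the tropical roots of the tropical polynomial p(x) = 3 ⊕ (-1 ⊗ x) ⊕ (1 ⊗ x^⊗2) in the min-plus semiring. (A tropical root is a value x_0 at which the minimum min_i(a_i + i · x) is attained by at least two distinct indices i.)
Roots: {-2, 4}

Each tropical root is a break point of the lower envelope of the lines y = a_i + i · x (there are 3 lines, with slopes 0, 1, ..., 2). Only the lines that attain the minimum somewhere contribute to roots; other lines are dominated. Here the surviving (envelope) indices are i = 2, i = 1, i = 0.
Intersections between consecutive envelope lines give the roots: for adjacent envelope indices i < j the intersection is x = (a_i − a_j) / (j − i). Reading off the sorted break points: {-2, 4}.
Verification: at each break x_0, at least two indices attain the minimum of min_i(a_i + i · x_0).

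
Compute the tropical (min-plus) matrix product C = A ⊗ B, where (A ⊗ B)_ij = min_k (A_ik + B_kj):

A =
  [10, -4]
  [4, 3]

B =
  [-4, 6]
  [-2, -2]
A ⊗ B =
  [-6, -6]
  [0, 1]

Apply the min-plus product entry-by-entry:
  C[0][0] = min over k of (A[0][0] + B[0][0] = 10 + -4 = 6, A[0][1] + B[1][0] = -4 + -2 = -6) = -6 (attained at k = 1)
  C[0][1] = min over k of (A[0][0] + B[0][1] = 10 + 6 = 16, A[0][1] + B[1][1] = -4 + -2 = -6) = -6 (attained at k = 1)
  C[1][0] = min over k of (A[1][0] + B[0][0] = 4 + -4 = 0, A[1][1] + B[1][0] = 3 + -2 = 1) = 0 (attained at k = 0)
  C[1][1] = min over k of (A[1][0] + B[0][1] = 4 + 6 = 10, A[1][1] + B[1][1] = 3 + -2 = 1) = 1 (attained at k = 1)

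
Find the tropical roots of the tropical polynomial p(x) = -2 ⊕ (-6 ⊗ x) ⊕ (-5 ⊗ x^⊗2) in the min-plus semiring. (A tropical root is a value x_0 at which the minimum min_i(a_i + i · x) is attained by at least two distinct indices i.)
Roots: {-1, 4}

Each tropical root is a break point of the lower envelope of the lines y = a_i + i · x (there are 3 lines, with slopes 0, 1, ..., 2). Only the lines that attain the minimum somewhere contribute to roots; other lines are dominated. Here the surviving (envelope) indices are i = 2, i = 1, i = 0.
Intersections between consecutive envelope lines give the roots: for adjacent envelope indices i < j the intersection is x = (a_i − a_j) / (j − i). Reading off the sorted break points: {-1, 4}.
Verification: at each break x_0, at least two indices attain the minimum of min_i(a_i + i · x_0).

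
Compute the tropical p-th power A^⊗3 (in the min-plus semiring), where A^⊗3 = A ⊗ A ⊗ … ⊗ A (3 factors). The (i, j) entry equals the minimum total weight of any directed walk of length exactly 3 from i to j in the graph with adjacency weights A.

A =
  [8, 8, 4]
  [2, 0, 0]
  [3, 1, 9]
A^⊗3 =
  [7, 5, 5]
  [2, 0, 0]
  [3, 1, 1]

Each entry (A^⊗3)_ij equals the minimum over all length-3 walks i = v_0 → v_1 → … → v_3 = j of Σ_t A[v_t][v_{t+1}]. For example, for (i, j) = (0, 2) we minimise over 9 possible intermediate vertex sequences; the minimum is 5, attained along the walk 0 → 2 → 1 → 2.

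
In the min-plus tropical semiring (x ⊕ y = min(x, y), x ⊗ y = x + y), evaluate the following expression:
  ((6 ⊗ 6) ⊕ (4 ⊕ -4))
((6 ⊗ 6) ⊕ (4 ⊕ -4)) = -4

Expand innermost to outermost. Recall ⊕ takes the minimum of its arguments and ⊗ takes their sum. Working out the expression ((6 ⊗ 6) ⊕ (4 ⊕ -4)) gives -4.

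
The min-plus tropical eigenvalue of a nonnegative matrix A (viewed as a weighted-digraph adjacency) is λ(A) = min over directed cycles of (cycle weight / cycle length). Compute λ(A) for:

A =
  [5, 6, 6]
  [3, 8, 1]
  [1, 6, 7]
λ(A) = 8/3

Enumerate directed cycles and compute their means (weight / length). Sample:
  cycle 0 → 0: weight = 5, length = 1, mean = 5/1 ≈ 5.000
  cycle 1 → 1: weight = 8, length = 1, mean = 8/1 ≈ 8.000
  cycle 2 → 2: weight = 7, length = 1, mean = 7/1 ≈ 7.000
  cycle 0 → 1 → 0: weight = 9, length = 2, mean = 9/2 ≈ 4.500
  cycle 0 → 2 → 0: weight = 7, length = 2, mean = 7/2 ≈ 3.500
  cycle 1 → 0 → 1: weight = 9, length = 2, mean = 9/2 ≈ 4.500
Minimum mean = 2.667, attained e.g. along the cycle 0 → 1 → 2 → 0 with weight 8 and length 3. So λ(A) = 8/3 = 8/3.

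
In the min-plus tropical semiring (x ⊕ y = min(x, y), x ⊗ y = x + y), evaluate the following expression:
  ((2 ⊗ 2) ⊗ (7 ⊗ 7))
((2 ⊗ 2) ⊗ (7 ⊗ 7)) = 18

Expand innermost to outermost. Recall ⊕ takes the minimum of its arguments and ⊗ takes their sum. Working out the expression ((2 ⊗ 2) ⊗ (7 ⊗ 7)) gives 18.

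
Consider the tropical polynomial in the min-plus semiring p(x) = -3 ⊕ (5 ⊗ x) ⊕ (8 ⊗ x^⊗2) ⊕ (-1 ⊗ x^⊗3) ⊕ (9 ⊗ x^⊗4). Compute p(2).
p(2) = -3

A tropical monomial a ⊗ x^⊗i evaluates to a + i · x. Evaluating each term at x = 2:
  Term 0 contributes -3 + 0 · 2 = -3
  Term 1 contributes 5 + 1 · 2 = 7
  Term 2 contributes 8 + 2 · 2 = 12
  Term 3 contributes -1 + 3 · 2 = 5
  Term 4 contributes 9 + 4 · 2 = 17
p(2) = ⊕ of these = min[-3, 7, 12, 5, 17] = -3.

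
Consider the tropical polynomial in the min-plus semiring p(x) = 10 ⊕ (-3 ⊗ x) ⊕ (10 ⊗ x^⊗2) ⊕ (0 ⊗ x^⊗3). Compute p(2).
p(2) = -1

A tropical monomial a ⊗ x^⊗i evaluates to a + i · x. Evaluating each term at x = 2:
  Term 0 contributes 10 + 0 · 2 = 10
  Term 1 contributes -3 + 1 · 2 = -1
  Term 2 contributes 10 + 2 · 2 = 14
  Term 3 contributes 0 + 3 · 2 = 6
p(2) = ⊕ of these = min[10, -1, 14, 6] = -1.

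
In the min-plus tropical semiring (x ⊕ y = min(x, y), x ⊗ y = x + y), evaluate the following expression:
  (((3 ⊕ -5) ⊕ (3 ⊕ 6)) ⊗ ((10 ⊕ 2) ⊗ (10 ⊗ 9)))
(((3 ⊕ -5) ⊕ (3 ⊕ 6)) ⊗ ((10 ⊕ 2) ⊗ (10 ⊗ 9))) = 16

Expand innermost to outermost. Recall ⊕ takes the minimum of its arguments and ⊗ takes their sum. Working out the expression (((3 ⊕ -5) ⊕ (3 ⊕ 6)) ⊗ ((10 ⊕ 2) ⊗ (10 ⊗ 9))) gives 16.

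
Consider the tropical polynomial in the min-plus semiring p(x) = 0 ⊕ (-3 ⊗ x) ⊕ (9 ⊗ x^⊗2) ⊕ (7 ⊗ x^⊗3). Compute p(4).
p(4) = 0

A tropical monomial a ⊗ x^⊗i evaluates to a + i · x. Evaluating each term at x = 4:
  Term 0 contributes 0 + 0 · 4 = 0
  Term 1 contributes -3 + 1 · 4 = 1
  Term 2 contributes 9 + 2 · 4 = 17
  Term 3 contributes 7 + 3 · 4 = 19
p(4) = ⊕ of these = min[0, 1, 17, 19] = 0.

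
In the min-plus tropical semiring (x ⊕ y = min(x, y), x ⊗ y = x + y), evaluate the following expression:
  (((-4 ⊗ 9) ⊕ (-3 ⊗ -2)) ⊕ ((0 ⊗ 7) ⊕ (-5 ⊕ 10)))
(((-4 ⊗ 9) ⊕ (-3 ⊗ -2)) ⊕ ((0 ⊗ 7) ⊕ (-5 ⊕ 10))) = -5

Expand innermost to outermost. Recall ⊕ takes the minimum of its arguments and ⊗ takes their sum. Working out the expression (((-4 ⊗ 9) ⊕ (-3 ⊗ -2)) ⊕ ((0 ⊗ 7) ⊕ (-5 ⊕ 10))) gives -5.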